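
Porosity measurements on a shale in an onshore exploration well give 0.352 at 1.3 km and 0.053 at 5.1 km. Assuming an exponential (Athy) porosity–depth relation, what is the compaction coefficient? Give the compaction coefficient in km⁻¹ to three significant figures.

0.498 km⁻¹

Athy: n(d) = n₀ e^(−kd) ⇒ n₁/n₂ = e^{k(d₂−d₁)} ⇒ k = ln(n₁/n₂)/(d₂−d₁)
k = ln(0.352/0.053) / (5.1 − 1.3) = ln(6.642) / 3.8 = 1.8933 / 3.8 = 0.4982 km⁻¹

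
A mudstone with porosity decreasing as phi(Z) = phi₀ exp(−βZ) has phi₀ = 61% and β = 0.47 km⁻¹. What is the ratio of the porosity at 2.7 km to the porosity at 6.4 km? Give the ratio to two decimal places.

5.69

phi(Z₁)/phi(Z₂) = e^(−β·Z₁)/e^(−β·Z₂) = e^{β(Z₂−Z₁)}
= exp(0.47 × 3.7) = exp(1.739) = 5.6916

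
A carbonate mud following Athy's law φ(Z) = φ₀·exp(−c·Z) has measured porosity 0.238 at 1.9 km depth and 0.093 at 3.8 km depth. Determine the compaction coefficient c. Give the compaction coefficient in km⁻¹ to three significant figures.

0.495 km⁻¹

Athy: φ(Z) = φ₀ e^(−cZ) ⇒ φ₁/φ₂ = e^{c(Z₂−Z₁)} ⇒ c = ln(φ₁/φ₂)/(Z₂−Z₁)
c = ln(0.238/0.093) / (3.8 − 1.9) = ln(2.559) / 1.9 = 0.9397 / 1.9 = 0.4946 km⁻¹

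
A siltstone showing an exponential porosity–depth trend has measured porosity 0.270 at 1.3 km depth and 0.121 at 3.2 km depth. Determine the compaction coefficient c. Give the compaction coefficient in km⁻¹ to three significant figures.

Athy: φ(z) = φ₀ e^(−cz) ⇒ φ₁/φ₂ = e^{c(z₂−z₁)} ⇒ c = ln(φ₁/φ₂)/(z₂−z₁)
c = ln(0.27/0.121) / (3.2 − 1.3) = ln(2.231) / 1.9 = 0.8026 / 1.9 = 0.4224 km⁻¹

0.422 km⁻¹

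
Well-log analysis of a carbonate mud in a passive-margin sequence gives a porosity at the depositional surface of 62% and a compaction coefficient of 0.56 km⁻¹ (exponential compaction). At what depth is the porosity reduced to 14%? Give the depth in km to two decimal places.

2.66 km

Invert Athy's law: z = ln(n₀/n) / k
z = ln(0.62/0.14) / 0.56 = ln(4.429) / 0.56 = 1.4881 / 0.56 = 2.657 km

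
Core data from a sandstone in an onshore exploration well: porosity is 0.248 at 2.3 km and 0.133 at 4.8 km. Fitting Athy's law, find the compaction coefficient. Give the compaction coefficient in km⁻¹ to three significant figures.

0.249 km⁻¹

Athy: φ(z) = φ₀ e^(−kz) ⇒ φ₁/φ₂ = e^{k(z₂−z₁)} ⇒ k = ln(φ₁/φ₂)/(z₂−z₁)
k = ln(0.248/0.133) / (4.8 − 2.3) = ln(1.865) / 2.5 = 0.6231 / 2.5 = 0.2492 km⁻¹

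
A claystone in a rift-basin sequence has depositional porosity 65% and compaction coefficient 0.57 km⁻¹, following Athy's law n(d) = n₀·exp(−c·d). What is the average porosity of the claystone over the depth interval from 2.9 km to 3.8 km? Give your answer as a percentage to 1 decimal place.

⟨n⟩ = (1/(d₂−d₁)) ∫ n₀ e^(−cd) dd = n₀·(e^(−c·d₁) − e^(−c·d₂)) / (c·(d₂−d₁))
e^(−0.57×2.9) = 0.1915; e^(−0.57×3.8) = 0.1146
⟨n⟩ = 0.65 × (0.1915 − 0.1146) / (0.57 × 0.9) = 0.65 × 0.1498 = 0.0974

9.7%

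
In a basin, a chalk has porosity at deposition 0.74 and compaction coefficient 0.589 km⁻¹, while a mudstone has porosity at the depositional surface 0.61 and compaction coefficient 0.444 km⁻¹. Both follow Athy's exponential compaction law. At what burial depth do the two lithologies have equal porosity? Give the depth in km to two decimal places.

Set φ₀ₐ e^(−cₐZ) = φ₀ᵦ e^(−cᵦZ) ⇒ ln(φ₀ₐ/φ₀ᵦ) = (cₐ − cᵦ)·Z
Z = ln(0.74/0.61) / (0.589 − 0.444) = 0.1932 / 0.145 = 1.332 km

1.33 km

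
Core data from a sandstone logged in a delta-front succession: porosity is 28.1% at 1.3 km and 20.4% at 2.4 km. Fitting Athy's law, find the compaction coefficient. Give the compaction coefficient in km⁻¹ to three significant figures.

Athy: φ(z) = φ₀ e^(−cz) ⇒ φ₁/φ₂ = e^{c(z₂−z₁)} ⇒ c = ln(φ₁/φ₂)/(z₂−z₁)
c = ln(0.281/0.204) / (2.4 − 1.3) = ln(1.377) / 1.1 = 0.3202 / 1.1 = 0.2911 km⁻¹

0.291 km⁻¹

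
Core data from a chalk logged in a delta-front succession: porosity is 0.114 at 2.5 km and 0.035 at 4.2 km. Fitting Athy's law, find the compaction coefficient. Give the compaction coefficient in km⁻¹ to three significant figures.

Athy: φ(Z) = φ₀ e^(−βZ) ⇒ φ₁/φ₂ = e^{β(Z₂−Z₁)} ⇒ β = ln(φ₁/φ₂)/(Z₂−Z₁)
β = ln(0.114/0.035) / (4.2 − 2.5) = ln(3.257) / 1.7 = 1.1809 / 1.7 = 0.6946 km⁻¹

0.695 km⁻¹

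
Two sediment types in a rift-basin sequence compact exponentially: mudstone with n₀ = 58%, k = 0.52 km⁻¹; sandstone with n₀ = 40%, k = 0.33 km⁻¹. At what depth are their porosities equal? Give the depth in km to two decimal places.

Set n₀ₐ e^(−kₐz) = n₀ᵦ e^(−kᵦz) ⇒ ln(n₀ₐ/n₀ᵦ) = (kₐ − kᵦ)·z
z = ln(0.58/0.4) / (0.52 − 0.33) = 0.3716 / 0.19 = 1.956 km

1.96 km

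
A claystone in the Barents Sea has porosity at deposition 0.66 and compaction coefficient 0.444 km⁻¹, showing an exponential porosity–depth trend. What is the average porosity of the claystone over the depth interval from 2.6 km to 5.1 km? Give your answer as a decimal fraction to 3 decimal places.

0.126

⟨phi⟩ = (1/(z₂−z₁)) ∫ phi₀ e^(−kz) dz = phi₀·(e^(−k·z₁) − e^(−k·z₂)) / (k·(z₂−z₁))
e^(−0.444×2.6) = 0.3152; e^(−0.444×5.1) = 0.1039
⟨phi⟩ = 0.66 × (0.3152 − 0.1039) / (0.444 × 2.5) = 0.66 × 0.1904 = 0.1257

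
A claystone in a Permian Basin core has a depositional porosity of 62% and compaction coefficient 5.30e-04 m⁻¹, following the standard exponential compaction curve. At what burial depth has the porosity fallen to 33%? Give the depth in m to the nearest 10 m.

1190 m

Working in km (1 km = 1000 m; c in km⁻¹ = c in m⁻¹ × 1000):
Invert Athy's law: Z = ln(φ₀/φ) / c
Z = ln(0.62/0.33) / 0.53 = ln(1.879) / 0.53 = 0.6306 / 0.53 = 1.190 km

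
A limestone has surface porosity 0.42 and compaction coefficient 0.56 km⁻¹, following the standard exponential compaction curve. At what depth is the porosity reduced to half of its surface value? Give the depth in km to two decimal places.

phi/phi₀ = 1/2 ⇒ exp(−c·Z) = 1/2 ⇒ Z = ln(2) / c
Z = 0.6931 / 0.56 = 1.238 km

1.24 km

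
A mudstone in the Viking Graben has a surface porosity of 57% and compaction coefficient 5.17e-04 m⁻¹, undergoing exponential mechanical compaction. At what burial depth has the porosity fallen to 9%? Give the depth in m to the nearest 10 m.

3570 m

Working in km (1 km = 1000 m; β in km⁻¹ = β in m⁻¹ × 1000):
Invert Athy's law: Z = ln(φ₀/φ) / β
Z = ln(0.57/0.09) / 0.517 = ln(6.333) / 0.517 = 1.8458 / 0.517 = 3.570 km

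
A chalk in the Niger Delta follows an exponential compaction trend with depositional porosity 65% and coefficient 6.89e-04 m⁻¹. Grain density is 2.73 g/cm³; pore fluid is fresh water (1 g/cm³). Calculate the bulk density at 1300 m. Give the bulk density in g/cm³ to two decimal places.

Working in km (1 km = 1000 m; k in km⁻¹ = k in m⁻¹ × 1000):
Porosity at depth: φ = 0.65·exp(−0.689×1.3) = 0.65×0.4083 = 0.2654
Bulk density: ρ_b = (1−φ)ρ_g + φ·ρ_f = 0.7346×2.73 + 0.2654×1
       = 2.005 + 0.265 = 2.271 g/cm³

2.27 g/cm³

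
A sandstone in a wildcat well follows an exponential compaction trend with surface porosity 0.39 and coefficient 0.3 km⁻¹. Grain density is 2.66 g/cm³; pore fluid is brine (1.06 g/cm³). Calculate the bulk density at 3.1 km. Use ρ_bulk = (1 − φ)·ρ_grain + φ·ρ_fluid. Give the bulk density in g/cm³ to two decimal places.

2.41 g/cm³

Porosity at depth: φ = 0.39·exp(−0.3×3.1) = 0.39×0.3946 = 0.1539
Bulk density: ρ_b = (1−φ)ρ_g + φ·ρ_f = 0.8461×2.66 + 0.1539×1.06
       = 2.251 + 0.163 = 2.414 g/cm³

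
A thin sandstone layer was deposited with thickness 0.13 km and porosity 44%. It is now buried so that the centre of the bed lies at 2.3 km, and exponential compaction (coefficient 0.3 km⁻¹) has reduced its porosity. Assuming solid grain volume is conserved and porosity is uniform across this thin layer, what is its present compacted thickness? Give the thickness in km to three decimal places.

0.093 km

Porosity at 2.3 km: phi = 0.44·exp(−0.3×2.3) = 0.2207
Solid-volume conservation: h(1−phi) = h₀(1−phi₀) ⇒ h = h₀·(1−phi₀)/(1−phi)
h = 0.13 × (1 − 0.44)/(1 − 0.2207) = 0.13 × 0.7186 = 0.0934 km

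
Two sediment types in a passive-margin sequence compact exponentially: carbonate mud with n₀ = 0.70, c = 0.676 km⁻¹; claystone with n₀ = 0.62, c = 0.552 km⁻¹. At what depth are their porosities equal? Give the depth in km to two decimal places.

0.98 km

Set n₀ₐ e^(−cₐd) = n₀ᵦ e^(−cᵦd) ⇒ ln(n₀ₐ/n₀ᵦ) = (cₐ − cᵦ)·d
d = ln(0.7/0.62) / (0.676 − 0.552) = 0.1214 / 0.124 = 0.979 km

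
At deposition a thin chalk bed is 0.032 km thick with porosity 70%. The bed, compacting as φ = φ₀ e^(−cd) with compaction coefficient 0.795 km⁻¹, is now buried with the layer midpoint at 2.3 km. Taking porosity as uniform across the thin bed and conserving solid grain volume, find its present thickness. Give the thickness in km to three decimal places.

0.011 km

Porosity at 2.3 km: φ = 0.7·exp(−0.795×2.3) = 0.1125
Solid-volume conservation: h(1−φ) = h₀(1−φ₀) ⇒ h = h₀·(1−φ₀)/(1−φ)
h = 0.032 × (1 − 0.7)/(1 − 0.1125) = 0.032 × 0.3380 = 0.0108 km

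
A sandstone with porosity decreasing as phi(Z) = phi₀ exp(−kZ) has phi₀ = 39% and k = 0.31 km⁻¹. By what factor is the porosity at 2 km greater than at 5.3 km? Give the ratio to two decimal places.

2.78

phi(Z₁)/phi(Z₂) = e^(−k·Z₁)/e^(−k·Z₂) = e^{k(Z₂−Z₁)}
= exp(0.31 × 3.3) = exp(1.023) = 2.7815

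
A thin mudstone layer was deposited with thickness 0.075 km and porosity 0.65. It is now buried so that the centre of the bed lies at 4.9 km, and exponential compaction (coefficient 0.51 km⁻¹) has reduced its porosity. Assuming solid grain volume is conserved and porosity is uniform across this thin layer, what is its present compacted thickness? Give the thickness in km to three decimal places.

0.028 km

Porosity at 4.9 km: φ = 0.65·exp(−0.51×4.9) = 0.0534
Solid-volume conservation: h(1−φ) = h₀(1−φ₀) ⇒ h = h₀·(1−φ₀)/(1−φ)
h = 0.075 × (1 − 0.65)/(1 − 0.0534) = 0.075 × 0.3697 = 0.0277 km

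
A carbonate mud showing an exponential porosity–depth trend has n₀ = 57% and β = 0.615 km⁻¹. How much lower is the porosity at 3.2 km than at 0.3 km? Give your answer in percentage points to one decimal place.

n(0.3) = 0.57·e^(−0.615×0.3) = 0.4740
n(3.2) = 0.57·e^(−0.615×3.2) = 0.0796
Δn = 0.4740 − 0.0796 = 0.3943

39.4 percentage points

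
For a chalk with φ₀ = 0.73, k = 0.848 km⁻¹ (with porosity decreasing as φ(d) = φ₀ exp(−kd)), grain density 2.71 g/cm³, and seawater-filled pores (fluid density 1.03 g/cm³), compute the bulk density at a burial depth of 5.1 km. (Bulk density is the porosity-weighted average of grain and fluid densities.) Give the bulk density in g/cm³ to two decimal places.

2.69 g/cm³

Porosity at depth: φ = 0.73·exp(−0.848×5.1) = 0.73×0.0132 = 0.0097
Bulk density: ρ_b = (1−φ)ρ_g + φ·ρ_f = 0.9903×2.71 + 0.0097×1.03
       = 2.684 + 0.010 = 2.694 g/cm³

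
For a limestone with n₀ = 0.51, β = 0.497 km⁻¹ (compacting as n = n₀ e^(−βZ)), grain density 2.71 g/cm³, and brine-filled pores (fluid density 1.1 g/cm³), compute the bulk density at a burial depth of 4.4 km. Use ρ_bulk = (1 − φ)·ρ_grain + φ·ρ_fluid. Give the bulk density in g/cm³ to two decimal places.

2.62 g/cm³

Porosity at depth: n = 0.51·exp(−0.497×4.4) = 0.51×0.1123 = 0.0573
Bulk density: ρ_b = (1−n)ρ_g + n·ρ_f = 0.9427×2.71 + 0.0573×1.1
       = 2.555 + 0.063 = 2.618 g/cm³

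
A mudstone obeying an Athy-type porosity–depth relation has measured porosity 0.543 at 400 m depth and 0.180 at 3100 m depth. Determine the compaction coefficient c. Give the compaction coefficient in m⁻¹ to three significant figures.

0.000409 m⁻¹

Working in km (1 km = 1000 m; c in km⁻¹ = c in m⁻¹ × 1000):
Athy: phi(Z) = phi₀ e^(−cZ) ⇒ phi₁/phi₂ = e^{c(Z₂−Z₁)} ⇒ c = ln(phi₁/phi₂)/(Z₂−Z₁)
c = ln(0.543/0.18) / (3.1 − 0.4) = ln(3.017) / 2.7 = 1.1042 / 2.7 = 0.4089 km⁻¹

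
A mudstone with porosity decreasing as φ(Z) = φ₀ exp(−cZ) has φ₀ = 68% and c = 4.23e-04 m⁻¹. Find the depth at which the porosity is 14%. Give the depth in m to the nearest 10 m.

Working in km (1 km = 1000 m; c in km⁻¹ = c in m⁻¹ × 1000):
Invert Athy's law: Z = ln(φ₀/φ) / c
Z = ln(0.68/0.14) / 0.423 = ln(4.857) / 0.423 = 1.5805 / 0.423 = 3.736 km

3740 m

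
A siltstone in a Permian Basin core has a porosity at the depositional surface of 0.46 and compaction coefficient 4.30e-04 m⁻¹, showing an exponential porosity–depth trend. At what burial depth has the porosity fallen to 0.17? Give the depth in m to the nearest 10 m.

2310 m

Working in km (1 km = 1000 m; c in km⁻¹ = c in m⁻¹ × 1000):
Invert Athy's law: Z = ln(n₀/n) / c
Z = ln(0.46/0.17) / 0.43 = ln(2.706) / 0.43 = 0.9954 / 0.43 = 2.315 km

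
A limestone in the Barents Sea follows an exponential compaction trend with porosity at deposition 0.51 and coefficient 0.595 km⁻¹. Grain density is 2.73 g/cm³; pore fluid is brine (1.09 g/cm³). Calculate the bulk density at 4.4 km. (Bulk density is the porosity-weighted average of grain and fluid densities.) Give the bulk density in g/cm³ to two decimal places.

Porosity at depth: phi = 0.51·exp(−0.595×4.4) = 0.51×0.0729 = 0.0372
Bulk density: ρ_b = (1−phi)ρ_g + phi·ρ_f = 0.9628×2.73 + 0.0372×1.09
       = 2.628 + 0.041 = 2.669 g/cm³

2.67 g/cm³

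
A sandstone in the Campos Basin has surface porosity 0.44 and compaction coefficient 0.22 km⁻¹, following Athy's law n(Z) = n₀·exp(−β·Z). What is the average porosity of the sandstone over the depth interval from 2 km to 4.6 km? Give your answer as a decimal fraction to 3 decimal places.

⟨n⟩ = (1/(Z₂−Z₁)) ∫ n₀ e^(−βZ) dZ = n₀·(e^(−β·Z₁) − e^(−β·Z₂)) / (β·(Z₂−Z₁))
e^(−0.22×2) = 0.6440; e^(−0.22×4.6) = 0.3635
⟨n⟩ = 0.44 × (0.6440 − 0.3635) / (0.22 × 2.6) = 0.44 × 0.4905 = 0.2158

0.216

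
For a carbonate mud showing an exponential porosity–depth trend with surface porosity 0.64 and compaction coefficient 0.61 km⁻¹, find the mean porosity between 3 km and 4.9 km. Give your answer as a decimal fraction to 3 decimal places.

⟨n⟩ = (1/(Z₂−Z₁)) ∫ n₀ e^(−cZ) dZ = n₀·(e^(−c·Z₁) − e^(−c·Z₂)) / (c·(Z₂−Z₁))
e^(−0.61×3) = 0.1604; e^(−0.61×4.9) = 0.0503
⟨n⟩ = 0.64 × (0.1604 − 0.0503) / (0.61 × 1.9) = 0.64 × 0.0950 = 0.0608

0.061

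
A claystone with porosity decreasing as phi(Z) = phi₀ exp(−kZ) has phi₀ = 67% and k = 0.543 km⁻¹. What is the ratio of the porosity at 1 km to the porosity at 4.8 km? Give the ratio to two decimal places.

phi(Z₁)/phi(Z₂) = e^(−k·Z₁)/e^(−k·Z₂) = e^{k(Z₂−Z₁)}
= exp(0.543 × 3.8) = exp(2.063) = 7.8727

7.87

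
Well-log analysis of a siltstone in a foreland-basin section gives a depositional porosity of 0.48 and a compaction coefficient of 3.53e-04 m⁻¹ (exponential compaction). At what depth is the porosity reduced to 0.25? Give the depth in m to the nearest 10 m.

Working in km (1 km = 1000 m; c in km⁻¹ = c in m⁻¹ × 1000):
Invert Athy's law: d = ln(φ₀/φ) / c
d = ln(0.48/0.25) / 0.353 = ln(1.92) / 0.353 = 0.6523 / 0.353 = 1.848 km

1850 m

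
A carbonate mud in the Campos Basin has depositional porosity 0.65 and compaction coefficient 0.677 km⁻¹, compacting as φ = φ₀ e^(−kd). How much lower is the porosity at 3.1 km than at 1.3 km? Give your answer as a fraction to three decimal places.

φ(1.3) = 0.65·e^(−0.677×1.3) = 0.2696
φ(3.1) = 0.65·e^(−0.677×3.1) = 0.0797
Δφ = 0.2696 − 0.0797 = 0.1899

0.190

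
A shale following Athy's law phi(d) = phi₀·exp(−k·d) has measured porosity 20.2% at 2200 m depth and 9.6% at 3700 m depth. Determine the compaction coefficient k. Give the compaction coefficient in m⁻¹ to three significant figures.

Working in km (1 km = 1000 m; k in km⁻¹ = k in m⁻¹ × 1000):
Athy: phi(d) = phi₀ e^(−kd) ⇒ phi₁/phi₂ = e^{k(d₂−d₁)} ⇒ k = ln(phi₁/phi₂)/(d₂−d₁)
k = ln(0.202/0.096) / (3.7 − 2.2) = ln(2.104) / 1.5 = 0.7439 / 1.5 = 0.4959 km⁻¹

0.000496 m⁻¹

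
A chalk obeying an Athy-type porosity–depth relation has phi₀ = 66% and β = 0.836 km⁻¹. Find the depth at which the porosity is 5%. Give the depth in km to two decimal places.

Invert Athy's law: d = ln(phi₀/phi) / β
d = ln(0.66/0.05) / 0.836 = ln(13.2) / 0.836 = 2.5802 / 0.836 = 3.086 km

3.09 km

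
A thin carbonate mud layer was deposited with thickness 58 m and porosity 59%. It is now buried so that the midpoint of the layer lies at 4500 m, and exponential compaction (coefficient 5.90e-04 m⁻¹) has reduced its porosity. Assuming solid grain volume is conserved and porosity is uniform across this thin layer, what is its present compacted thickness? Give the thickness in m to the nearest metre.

Working in km (1 km = 1000 m; c in km⁻¹ = c in m⁻¹ × 1000):
Porosity at 4.5 km: φ = 0.59·exp(−0.59×4.5) = 0.0415
Solid-volume conservation: h(1−φ) = h₀(1−φ₀) ⇒ h = h₀·(1−φ₀)/(1−φ)
h = 0.058 × (1 − 0.59)/(1 − 0.0415) = 0.058 × 0.4277 = 0.0248 km

25 m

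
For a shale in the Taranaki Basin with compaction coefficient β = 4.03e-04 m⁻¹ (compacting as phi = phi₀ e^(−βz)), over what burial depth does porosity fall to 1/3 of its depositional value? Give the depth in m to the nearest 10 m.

2730 m

Working in km (1 km = 1000 m; β in km⁻¹ = β in m⁻¹ × 1000):
phi/phi₀ = 1/3 ⇒ exp(−β·z) = 1/3 ⇒ z = ln(3) / β
z = 1.0986 / 0.403 = 2.726 km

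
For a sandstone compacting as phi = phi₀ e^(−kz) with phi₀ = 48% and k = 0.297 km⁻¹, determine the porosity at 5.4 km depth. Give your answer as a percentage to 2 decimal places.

phi = phi₀·exp(−k·z) = 0.48 × exp(−0.297 × 5.4) = 0.48 × exp(−1.604)
  = 0.48 × 0.2011 = 0.0965

9.65%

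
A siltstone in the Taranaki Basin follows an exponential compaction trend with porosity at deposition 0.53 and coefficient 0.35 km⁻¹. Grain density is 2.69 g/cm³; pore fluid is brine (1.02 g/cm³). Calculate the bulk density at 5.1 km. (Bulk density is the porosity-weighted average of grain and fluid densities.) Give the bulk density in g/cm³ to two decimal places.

2.54 g/cm³

Porosity at depth: φ = 0.53·exp(−0.35×5.1) = 0.53×0.1678 = 0.0889
Bulk density: ρ_b = (1−φ)ρ_g + φ·ρ_f = 0.9111×2.69 + 0.0889×1.02
       = 2.451 + 0.091 = 2.541 g/cm³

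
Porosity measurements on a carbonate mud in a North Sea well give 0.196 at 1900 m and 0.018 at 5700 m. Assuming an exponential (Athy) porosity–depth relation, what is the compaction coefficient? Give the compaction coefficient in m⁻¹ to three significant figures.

Working in km (1 km = 1000 m; c in km⁻¹ = c in m⁻¹ × 1000):
Athy: φ(Z) = φ₀ e^(−cZ) ⇒ φ₁/φ₂ = e^{c(Z₂−Z₁)} ⇒ c = ln(φ₁/φ₂)/(Z₂−Z₁)
c = ln(0.196/0.018) / (5.7 − 1.9) = ln(10.89) / 3.8 = 2.3877 / 3.8 = 0.6284 km⁻¹

0.000628 m⁻¹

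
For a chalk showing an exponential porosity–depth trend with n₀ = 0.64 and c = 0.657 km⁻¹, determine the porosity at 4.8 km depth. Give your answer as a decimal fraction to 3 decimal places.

n = n₀·exp(−c·Z) = 0.64 × exp(−0.657 × 4.8) = 0.64 × exp(−3.154)
  = 0.64 × 0.0427 = 0.0273

0.027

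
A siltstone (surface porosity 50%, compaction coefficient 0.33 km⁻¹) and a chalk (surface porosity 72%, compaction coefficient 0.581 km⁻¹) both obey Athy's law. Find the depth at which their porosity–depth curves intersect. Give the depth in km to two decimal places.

1.45 km

Set n₀ₐ e^(−cₐd) = n₀ᵦ e^(−cᵦd) ⇒ ln(n₀ₐ/n₀ᵦ) = (cₐ − cᵦ)·d
d = ln(0.5/0.72) / (0.33 − 0.581) = -0.3646 / -0.251 = 1.453 km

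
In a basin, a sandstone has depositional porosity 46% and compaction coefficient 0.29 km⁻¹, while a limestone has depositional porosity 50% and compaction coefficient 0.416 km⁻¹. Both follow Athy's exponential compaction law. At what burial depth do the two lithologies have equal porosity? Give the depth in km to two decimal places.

0.66 km

Set phi₀ₐ e^(−βₐd) = phi₀ᵦ e^(−βᵦd) ⇒ ln(phi₀ₐ/phi₀ᵦ) = (βₐ − βᵦ)·d
d = ln(0.46/0.5) / (0.29 − 0.416) = -0.0834 / -0.126 = 0.662 km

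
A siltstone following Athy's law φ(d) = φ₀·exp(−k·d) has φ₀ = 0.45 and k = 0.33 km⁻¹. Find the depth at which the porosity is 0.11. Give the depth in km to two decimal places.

Invert Athy's law: d = ln(φ₀/φ) / k
d = ln(0.45/0.11) / 0.33 = ln(4.091) / 0.33 = 1.4088 / 0.33 = 4.269 km

4.27 km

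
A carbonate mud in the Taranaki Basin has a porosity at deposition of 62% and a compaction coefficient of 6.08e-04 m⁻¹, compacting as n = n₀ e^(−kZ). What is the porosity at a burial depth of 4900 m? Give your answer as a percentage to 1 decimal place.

3.2%

Working in km (1 km = 1000 m; k in km⁻¹ = k in m⁻¹ × 1000):
n = n₀·exp(−k·Z) = 0.62 × exp(−0.608 × 4.9) = 0.62 × exp(−2.979)
  = 0.62 × 0.0508 = 0.0315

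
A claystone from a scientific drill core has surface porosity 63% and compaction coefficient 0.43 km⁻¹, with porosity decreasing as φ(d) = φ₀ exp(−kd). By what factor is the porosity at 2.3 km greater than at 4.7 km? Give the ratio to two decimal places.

2.81

φ(d₁)/φ(d₂) = e^(−k·d₁)/e^(−k·d₂) = e^{k(d₂−d₁)}
= exp(0.43 × 2.4) = exp(1.032) = 2.8067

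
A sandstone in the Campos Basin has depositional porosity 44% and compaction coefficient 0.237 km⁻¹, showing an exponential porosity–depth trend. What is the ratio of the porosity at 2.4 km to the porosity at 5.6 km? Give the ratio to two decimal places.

φ(z₁)/φ(z₂) = e^(−k·z₁)/e^(−k·z₂) = e^{k(z₂−z₁)}
= exp(0.237 × 3.2) = exp(0.7584) = 2.1349

2.13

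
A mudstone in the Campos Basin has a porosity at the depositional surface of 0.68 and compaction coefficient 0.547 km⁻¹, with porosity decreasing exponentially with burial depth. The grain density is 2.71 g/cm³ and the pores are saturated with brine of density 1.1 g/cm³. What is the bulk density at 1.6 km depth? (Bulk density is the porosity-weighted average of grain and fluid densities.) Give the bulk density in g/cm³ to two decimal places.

Porosity at depth: phi = 0.68·exp(−0.547×1.6) = 0.68×0.4168 = 0.2834
Bulk density: ρ_b = (1−phi)ρ_g + phi·ρ_f = 0.7166×2.71 + 0.2834×1.1
       = 1.942 + 0.312 = 2.254 g/cm³

2.25 g/cm³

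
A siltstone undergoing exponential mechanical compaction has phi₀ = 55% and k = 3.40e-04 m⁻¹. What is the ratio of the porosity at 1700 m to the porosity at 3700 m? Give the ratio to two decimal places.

1.97

Working in km (1 km = 1000 m; k in km⁻¹ = k in m⁻¹ × 1000):
phi(Z₁)/phi(Z₂) = e^(−k·Z₁)/e^(−k·Z₂) = e^{k(Z₂−Z₁)}
= exp(0.34 × 2) = exp(0.68) = 1.9739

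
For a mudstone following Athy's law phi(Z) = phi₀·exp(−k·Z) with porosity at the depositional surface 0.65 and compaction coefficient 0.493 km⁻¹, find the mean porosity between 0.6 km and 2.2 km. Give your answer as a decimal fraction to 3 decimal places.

⟨phi⟩ = (1/(Z₂−Z₁)) ∫ phi₀ e^(−kZ) dZ = phi₀·(e^(−k·Z₁) − e^(−k·Z₂)) / (k·(Z₂−Z₁))
e^(−0.493×0.6) = 0.7439; e^(−0.493×2.2) = 0.3380
⟨phi⟩ = 0.65 × (0.7439 − 0.3380) / (0.493 × 1.6) = 0.65 × 0.5146 = 0.3345

0.334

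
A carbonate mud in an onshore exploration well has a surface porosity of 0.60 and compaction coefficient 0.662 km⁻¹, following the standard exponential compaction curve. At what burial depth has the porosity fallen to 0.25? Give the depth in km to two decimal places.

Invert Athy's law: z = ln(phi₀/phi) / c
z = ln(0.6/0.25) / 0.662 = ln(2.4) / 0.662 = 0.8755 / 0.662 = 1.322 km

1.32 km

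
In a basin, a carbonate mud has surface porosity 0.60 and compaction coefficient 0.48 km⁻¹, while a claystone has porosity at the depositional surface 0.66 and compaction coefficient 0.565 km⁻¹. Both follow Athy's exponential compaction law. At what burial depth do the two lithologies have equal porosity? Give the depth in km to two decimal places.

Set phi₀ₐ e^(−βₐd) = phi₀ᵦ e^(−βᵦd) ⇒ ln(phi₀ₐ/phi₀ᵦ) = (βₐ − βᵦ)·d
d = ln(0.6/0.66) / (0.48 − 0.565) = -0.0953 / -0.085 = 1.121 km

1.12 km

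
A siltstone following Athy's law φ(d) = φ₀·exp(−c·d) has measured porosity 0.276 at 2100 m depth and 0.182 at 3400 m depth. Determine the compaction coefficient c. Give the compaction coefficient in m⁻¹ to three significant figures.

Working in km (1 km = 1000 m; c in km⁻¹ = c in m⁻¹ × 1000):
Athy: φ(d) = φ₀ e^(−cd) ⇒ φ₁/φ₂ = e^{c(d₂−d₁)} ⇒ c = ln(φ₁/φ₂)/(d₂−d₁)
c = ln(0.276/0.182) / (3.4 − 2.1) = ln(1.516) / 1.3 = 0.4164 / 1.3 = 0.3203 km⁻¹

0.000320 m⁻¹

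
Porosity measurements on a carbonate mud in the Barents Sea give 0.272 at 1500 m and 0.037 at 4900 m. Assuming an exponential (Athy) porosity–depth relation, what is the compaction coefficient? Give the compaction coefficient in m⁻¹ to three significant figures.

0.000587 m⁻¹

Working in km (1 km = 1000 m; β in km⁻¹ = β in m⁻¹ × 1000):
Athy: φ(Z) = φ₀ e^(−βZ) ⇒ φ₁/φ₂ = e^{β(Z₂−Z₁)} ⇒ β = ln(φ₁/φ₂)/(Z₂−Z₁)
β = ln(0.272/0.037) / (4.9 − 1.5) = ln(7.351) / 3.4 = 1.9949 / 3.4 = 0.5867 km⁻¹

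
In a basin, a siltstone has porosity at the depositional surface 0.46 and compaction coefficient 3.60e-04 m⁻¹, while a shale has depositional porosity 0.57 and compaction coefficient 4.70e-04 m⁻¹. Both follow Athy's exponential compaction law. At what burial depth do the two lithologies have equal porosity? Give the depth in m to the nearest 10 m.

1950 m

Working in km (1 km = 1000 m; c in km⁻¹ = c in m⁻¹ × 1000):
Set phi₀ₐ e^(−cₐz) = phi₀ᵦ e^(−cᵦz) ⇒ ln(phi₀ₐ/phi₀ᵦ) = (cₐ − cᵦ)·z
z = ln(0.46/0.57) / (0.36 − 0.47) = -0.2144 / -0.11 = 1.949 km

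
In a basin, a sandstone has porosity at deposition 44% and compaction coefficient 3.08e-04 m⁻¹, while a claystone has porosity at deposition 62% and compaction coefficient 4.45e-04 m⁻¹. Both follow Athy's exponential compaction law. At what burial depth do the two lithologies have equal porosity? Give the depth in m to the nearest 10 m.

Working in km (1 km = 1000 m; β in km⁻¹ = β in m⁻¹ × 1000):
Set phi₀ₐ e^(−βₐz) = phi₀ᵦ e^(−βᵦz) ⇒ ln(phi₀ₐ/phi₀ᵦ) = (βₐ − βᵦ)·z
z = ln(0.44/0.62) / (0.308 − 0.445) = -0.3429 / -0.137 = 2.503 km

2500 m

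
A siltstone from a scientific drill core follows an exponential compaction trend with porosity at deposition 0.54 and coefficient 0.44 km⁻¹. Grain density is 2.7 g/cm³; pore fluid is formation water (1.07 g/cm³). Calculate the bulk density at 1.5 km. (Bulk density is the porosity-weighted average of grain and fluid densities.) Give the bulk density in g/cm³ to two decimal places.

2.25 g/cm³

Porosity at depth: n = 0.54·exp(−0.44×1.5) = 0.54×0.5169 = 0.2791
Bulk density: ρ_b = (1−n)ρ_g + n·ρ_f = 0.7209×2.7 + 0.2791×1.07
       = 1.946 + 0.299 = 2.245 g/cm³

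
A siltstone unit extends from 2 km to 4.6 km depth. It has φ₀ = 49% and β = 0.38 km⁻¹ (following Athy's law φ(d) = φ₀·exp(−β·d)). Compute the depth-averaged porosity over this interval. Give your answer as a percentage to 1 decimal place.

⟨φ⟩ = (1/(d₂−d₁)) ∫ φ₀ e^(−βd) dd = φ₀·(e^(−β·d₁) − e^(−β·d₂)) / (β·(d₂−d₁))
e^(−0.38×2) = 0.4677; e^(−0.38×4.6) = 0.1741
⟨φ⟩ = 0.49 × (0.4677 − 0.1741) / (0.38 × 2.6) = 0.49 × 0.2971 = 0.1456

14.6%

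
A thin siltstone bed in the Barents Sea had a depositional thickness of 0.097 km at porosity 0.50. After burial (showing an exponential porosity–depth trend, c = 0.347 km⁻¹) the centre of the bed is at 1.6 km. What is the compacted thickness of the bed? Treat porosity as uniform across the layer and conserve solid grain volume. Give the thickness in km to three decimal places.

0.068 km

Porosity at 1.6 km: φ = 0.5·exp(−0.347×1.6) = 0.2870
Solid-volume conservation: h(1−φ) = h₀(1−φ₀) ⇒ h = h₀·(1−φ₀)/(1−φ)
h = 0.097 × (1 − 0.5)/(1 − 0.2870) = 0.097 × 0.7012 = 0.0680 km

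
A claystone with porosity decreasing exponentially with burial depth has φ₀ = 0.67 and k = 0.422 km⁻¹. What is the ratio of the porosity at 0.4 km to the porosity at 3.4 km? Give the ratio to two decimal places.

φ(Z₁)/φ(Z₂) = e^(−k·Z₁)/e^(−k·Z₂) = e^{k(Z₂−Z₁)}
= exp(0.422 × 3) = exp(1.266) = 3.5466

3.55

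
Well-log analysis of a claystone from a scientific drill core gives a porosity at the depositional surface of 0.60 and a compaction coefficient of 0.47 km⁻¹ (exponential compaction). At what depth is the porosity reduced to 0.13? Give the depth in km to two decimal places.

Invert Athy's law: z = ln(phi₀/phi) / k
z = ln(0.6/0.13) / 0.47 = ln(4.615) / 0.47 = 1.5294 / 0.47 = 3.254 km

3.25 km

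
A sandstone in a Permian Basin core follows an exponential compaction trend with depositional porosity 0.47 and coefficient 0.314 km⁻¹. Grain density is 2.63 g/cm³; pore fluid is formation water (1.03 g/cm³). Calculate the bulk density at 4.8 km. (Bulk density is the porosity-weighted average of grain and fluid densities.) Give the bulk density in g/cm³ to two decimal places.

2.46 g/cm³

Porosity at depth: φ = 0.47·exp(−0.314×4.8) = 0.47×0.2215 = 0.1041
Bulk density: ρ_b = (1−φ)ρ_g + φ·ρ_f = 0.8959×2.63 + 0.1041×1.03
       = 2.356 + 0.107 = 2.463 g/cm³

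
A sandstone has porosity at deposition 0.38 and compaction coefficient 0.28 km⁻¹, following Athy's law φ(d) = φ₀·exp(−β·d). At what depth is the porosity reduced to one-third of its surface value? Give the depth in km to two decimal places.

φ/φ₀ = 1/3 ⇒ exp(−β·d) = 1/3 ⇒ d = ln(3) / β
d = 1.0986 / 0.28 = 3.924 km

3.92 km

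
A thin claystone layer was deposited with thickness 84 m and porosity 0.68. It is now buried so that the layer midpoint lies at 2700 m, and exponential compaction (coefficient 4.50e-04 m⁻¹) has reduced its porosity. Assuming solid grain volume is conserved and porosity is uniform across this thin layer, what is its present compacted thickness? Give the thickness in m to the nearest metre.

Working in km (1 km = 1000 m; c in km⁻¹ = c in m⁻¹ × 1000):
Porosity at 2.7 km: n = 0.68·exp(−0.45×2.7) = 0.2018
Solid-volume conservation: h(1−n) = h₀(1−n₀) ⇒ h = h₀·(1−n₀)/(1−n)
h = 0.084 × (1 − 0.68)/(1 − 0.2018) = 0.084 × 0.4009 = 0.0337 km

34 m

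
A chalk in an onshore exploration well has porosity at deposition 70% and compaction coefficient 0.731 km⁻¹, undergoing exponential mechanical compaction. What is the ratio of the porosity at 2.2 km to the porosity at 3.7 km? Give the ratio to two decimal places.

n(d₁)/n(d₂) = e^(−c·d₁)/e^(−c·d₂) = e^{c(d₂−d₁)}
= exp(0.731 × 1.5) = exp(1.097) = 2.9937

2.99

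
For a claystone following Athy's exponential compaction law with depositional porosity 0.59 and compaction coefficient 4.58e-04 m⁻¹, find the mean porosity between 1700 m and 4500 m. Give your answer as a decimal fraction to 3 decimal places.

0.153

Working in km (1 km = 1000 m; k in km⁻¹ = k in m⁻¹ × 1000):
⟨phi⟩ = (1/(d₂−d₁)) ∫ phi₀ e^(−kd) dd = phi₀·(e^(−k·d₁) − e^(−k·d₂)) / (k·(d₂−d₁))
e^(−0.458×1.7) = 0.4590; e^(−0.458×4.5) = 0.1273
⟨phi⟩ = 0.59 × (0.4590 − 0.1273) / (0.458 × 2.8) = 0.59 × 0.2587 = 0.1526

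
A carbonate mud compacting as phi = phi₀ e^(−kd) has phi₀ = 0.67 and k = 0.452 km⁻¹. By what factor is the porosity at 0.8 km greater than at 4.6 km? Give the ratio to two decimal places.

phi(d₁)/phi(d₂) = e^(−k·d₁)/e^(−k·d₂) = e^{k(d₂−d₁)}
= exp(0.452 × 3.8) = exp(1.718) = 5.5711

5.57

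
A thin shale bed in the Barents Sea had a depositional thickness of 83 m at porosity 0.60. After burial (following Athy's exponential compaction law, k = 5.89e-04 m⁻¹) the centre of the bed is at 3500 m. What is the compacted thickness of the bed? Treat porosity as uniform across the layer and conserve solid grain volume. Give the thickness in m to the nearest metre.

Working in km (1 km = 1000 m; k in km⁻¹ = k in m⁻¹ × 1000):
Porosity at 3.5 km: phi = 0.6·exp(−0.589×3.5) = 0.0764
Solid-volume conservation: h(1−phi) = h₀(1−phi₀) ⇒ h = h₀·(1−phi₀)/(1−phi)
h = 0.083 × (1 − 0.6)/(1 − 0.0764) = 0.083 × 0.4331 = 0.0359 km

36 m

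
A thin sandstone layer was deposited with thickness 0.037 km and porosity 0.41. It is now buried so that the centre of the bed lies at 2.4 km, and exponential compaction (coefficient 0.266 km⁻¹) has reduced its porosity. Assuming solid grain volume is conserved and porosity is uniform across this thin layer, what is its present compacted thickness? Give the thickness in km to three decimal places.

0.028 km

Porosity at 2.4 km: phi = 0.41·exp(−0.266×2.4) = 0.2165
Solid-volume conservation: h(1−phi) = h₀(1−phi₀) ⇒ h = h₀·(1−phi₀)/(1−phi)
h = 0.037 × (1 − 0.41)/(1 − 0.2165) = 0.037 × 0.7531 = 0.0279 km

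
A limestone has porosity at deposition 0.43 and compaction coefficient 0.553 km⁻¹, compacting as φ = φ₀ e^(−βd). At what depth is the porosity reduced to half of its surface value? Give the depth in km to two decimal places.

φ/φ₀ = 1/2 ⇒ exp(−β·d) = 1/2 ⇒ d = ln(2) / β
d = 0.6931 / 0.553 = 1.253 km

1.25 km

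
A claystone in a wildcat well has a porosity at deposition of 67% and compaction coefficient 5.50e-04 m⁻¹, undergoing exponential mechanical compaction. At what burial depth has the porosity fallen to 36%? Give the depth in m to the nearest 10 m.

1130 m

Working in km (1 km = 1000 m; k in km⁻¹ = k in m⁻¹ × 1000):
Invert Athy's law: Z = ln(n₀/n) / k
Z = ln(0.67/0.36) / 0.55 = ln(1.861) / 0.55 = 0.6212 / 0.55 = 1.129 km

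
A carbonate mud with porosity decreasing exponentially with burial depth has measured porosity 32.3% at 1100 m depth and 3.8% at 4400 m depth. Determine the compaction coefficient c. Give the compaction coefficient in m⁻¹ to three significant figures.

0.000649 m⁻¹

Working in km (1 km = 1000 m; c in km⁻¹ = c in m⁻¹ × 1000):
Athy: n(z) = n₀ e^(−cz) ⇒ n₁/n₂ = e^{c(z₂−z₁)} ⇒ c = ln(n₁/n₂)/(z₂−z₁)
c = ln(0.323/0.038) / (4.4 − 1.1) = ln(8.5) / 3.3 = 2.1401 / 3.3 = 0.6485 km⁻¹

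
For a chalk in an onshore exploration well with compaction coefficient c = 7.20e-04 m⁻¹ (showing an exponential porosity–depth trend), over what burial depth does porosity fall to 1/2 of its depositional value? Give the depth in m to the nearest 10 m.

960 m

Working in km (1 km = 1000 m; c in km⁻¹ = c in m⁻¹ × 1000):
φ/φ₀ = 1/2 ⇒ exp(−c·d) = 1/2 ⇒ d = ln(2) / c
d = 0.6931 / 0.72 = 0.963 km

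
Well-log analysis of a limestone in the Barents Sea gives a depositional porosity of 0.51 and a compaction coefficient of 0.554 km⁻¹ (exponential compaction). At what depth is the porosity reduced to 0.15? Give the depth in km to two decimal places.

2.21 km

Invert Athy's law: d = ln(phi₀/phi) / c
d = ln(0.51/0.15) / 0.554 = ln(3.4) / 0.554 = 1.2238 / 0.554 = 2.209 km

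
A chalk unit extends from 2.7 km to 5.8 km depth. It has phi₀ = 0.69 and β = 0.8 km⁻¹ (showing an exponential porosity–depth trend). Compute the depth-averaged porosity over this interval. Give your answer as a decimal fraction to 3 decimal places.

0.029

⟨phi⟩ = (1/(z₂−z₁)) ∫ phi₀ e^(−βz) dz = phi₀·(e^(−β·z₁) − e^(−β·z₂)) / (β·(z₂−z₁))
e^(−0.8×2.7) = 0.1153; e^(−0.8×5.8) = 0.0097
⟨phi⟩ = 0.69 × (0.1153 − 0.0097) / (0.8 × 3.1) = 0.69 × 0.0426 = 0.0294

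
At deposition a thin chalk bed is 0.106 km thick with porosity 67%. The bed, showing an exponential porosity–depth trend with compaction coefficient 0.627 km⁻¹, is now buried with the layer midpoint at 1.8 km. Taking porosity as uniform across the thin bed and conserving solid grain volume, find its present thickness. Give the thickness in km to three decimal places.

0.045 km

Porosity at 1.8 km: phi = 0.67·exp(−0.627×1.8) = 0.2167
Solid-volume conservation: h(1−phi) = h₀(1−phi₀) ⇒ h = h₀·(1−phi₀)/(1−phi)
h = 0.106 × (1 − 0.67)/(1 − 0.2167) = 0.106 × 0.4213 = 0.0447 km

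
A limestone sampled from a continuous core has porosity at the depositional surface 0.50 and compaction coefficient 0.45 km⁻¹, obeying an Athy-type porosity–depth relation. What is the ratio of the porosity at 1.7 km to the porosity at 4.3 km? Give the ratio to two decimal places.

n(z₁)/n(z₂) = e^(−β·z₁)/e^(−β·z₂) = e^{β(z₂−z₁)}
= exp(0.45 × 2.6) = exp(1.17) = 3.2220

3.22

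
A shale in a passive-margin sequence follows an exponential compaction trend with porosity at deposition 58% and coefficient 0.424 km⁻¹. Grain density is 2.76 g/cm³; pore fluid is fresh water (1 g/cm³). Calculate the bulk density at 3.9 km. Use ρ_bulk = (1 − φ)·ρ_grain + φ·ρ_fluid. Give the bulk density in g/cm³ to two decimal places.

Porosity at depth: phi = 0.58·exp(−0.424×3.9) = 0.58×0.1914 = 0.1110
Bulk density: ρ_b = (1−phi)ρ_g + phi·ρ_f = 0.8890×2.76 + 0.1110×1
       = 2.454 + 0.111 = 2.565 g/cm³

2.56 g/cm³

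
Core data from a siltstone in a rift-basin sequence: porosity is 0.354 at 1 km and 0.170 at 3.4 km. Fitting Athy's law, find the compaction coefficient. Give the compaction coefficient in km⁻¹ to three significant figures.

Athy: phi(Z) = phi₀ e^(−kZ) ⇒ phi₁/phi₂ = e^{k(Z₂−Z₁)} ⇒ k = ln(phi₁/phi₂)/(Z₂−Z₁)
k = ln(0.354/0.17) / (3.4 − 1) = ln(2.082) / 2.4 = 0.7335 / 2.4 = 0.3056 km⁻¹

0.306 km⁻¹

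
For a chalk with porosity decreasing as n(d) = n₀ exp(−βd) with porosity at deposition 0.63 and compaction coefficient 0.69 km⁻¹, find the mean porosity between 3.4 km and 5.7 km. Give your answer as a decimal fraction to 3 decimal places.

⟨n⟩ = (1/(d₂−d₁)) ∫ n₀ e^(−βd) dd = n₀·(e^(−β·d₁) − e^(−β·d₂)) / (β·(d₂−d₁))
e^(−0.69×3.4) = 0.0958; e^(−0.69×5.7) = 0.0196
⟨n⟩ = 0.63 × (0.0958 − 0.0196) / (0.69 × 2.3) = 0.63 × 0.0480 = 0.0302

0.030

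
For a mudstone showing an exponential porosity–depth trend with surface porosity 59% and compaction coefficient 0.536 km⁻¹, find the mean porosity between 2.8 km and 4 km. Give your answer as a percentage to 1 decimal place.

9.7%

⟨φ⟩ = (1/(Z₂−Z₁)) ∫ φ₀ e^(−βZ) dZ = φ₀·(e^(−β·Z₁) − e^(−β·Z₂)) / (β·(Z₂−Z₁))
e^(−0.536×2.8) = 0.2230; e^(−0.536×4) = 0.1172
⟨φ⟩ = 0.59 × (0.2230 − 0.1172) / (0.536 × 1.2) = 0.59 × 0.1644 = 0.0970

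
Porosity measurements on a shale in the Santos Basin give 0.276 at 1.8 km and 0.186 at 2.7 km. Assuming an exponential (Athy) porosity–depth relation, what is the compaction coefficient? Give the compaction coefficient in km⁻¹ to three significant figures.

0.439 km⁻¹

Athy: φ(d) = φ₀ e^(−kd) ⇒ φ₁/φ₂ = e^{k(d₂−d₁)} ⇒ k = ln(φ₁/φ₂)/(d₂−d₁)
k = ln(0.276/0.186) / (2.7 − 1.8) = ln(1.484) / 0.9 = 0.3947 / 0.9 = 0.4385 km⁻¹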